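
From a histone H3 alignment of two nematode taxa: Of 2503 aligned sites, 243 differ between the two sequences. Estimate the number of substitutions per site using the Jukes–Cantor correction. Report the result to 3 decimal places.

p = 243/2503 ≈ 0.097083.
d = −(3/4) ln(1 − 4p/3) = −0.75 ln(1 − 0.129444) = −0.75 ln(0.870556)
  = −0.75 × (-0.138623) = 0.103967 substitutions/site.

0.104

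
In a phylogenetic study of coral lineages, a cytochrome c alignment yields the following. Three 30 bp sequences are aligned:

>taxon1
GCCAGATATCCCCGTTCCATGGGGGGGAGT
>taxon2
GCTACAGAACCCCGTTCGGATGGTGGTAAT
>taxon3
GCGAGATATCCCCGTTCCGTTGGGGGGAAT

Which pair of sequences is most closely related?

taxon1 and taxon3

taxon1–taxon2: 11/30 differ, p = 0.367, d = 0.503.
taxon1–taxon3: 4/30 differ, p = 0.133, d = 0.147.
taxon2–taxon3: 8/30 differ, p = 0.267, d = 0.330.
The smallest distance is between taxon1 and taxon3.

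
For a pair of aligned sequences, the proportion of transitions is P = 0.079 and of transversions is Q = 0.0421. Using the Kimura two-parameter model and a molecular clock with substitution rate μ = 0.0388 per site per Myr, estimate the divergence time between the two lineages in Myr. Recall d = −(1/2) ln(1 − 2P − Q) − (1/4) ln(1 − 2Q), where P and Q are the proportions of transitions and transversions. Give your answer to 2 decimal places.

Under the Kimura two-parameter model, d = −½ ln(1 − 2P − Q) − ¼ ln(1 − 2Q).
1 − 2P − Q = 0.7999, giving −½ ln(0.7999) = 0.111634.
1 − 2Q = 0.9158, giving −¼ ln(0.9158) = 0.021989.
d = 0.111634 + 0.021989 = 0.133623.
Under a molecular clock d = 2μt, so t = d/(2μ) = 0.133623 / (2 × 0.0388) = 1.72 Myr.

1.72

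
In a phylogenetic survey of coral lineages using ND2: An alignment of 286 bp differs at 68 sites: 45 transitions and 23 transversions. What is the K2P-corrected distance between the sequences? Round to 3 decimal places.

0.295

P = 45/286 ≈ 0.157343 and Q = 23/286 ≈ 0.08042.
Under the Kimura two-parameter model, d = −½ ln(1 − 2P − Q) − ¼ ln(1 − 2Q).
1 − 2P − Q = 0.604894, giving −½ ln(0.604894) = 0.251351.
1 − 2Q = 0.83916, giving −¼ ln(0.83916) = 0.043838.
d = 0.251351 + 0.043838 = 0.295189.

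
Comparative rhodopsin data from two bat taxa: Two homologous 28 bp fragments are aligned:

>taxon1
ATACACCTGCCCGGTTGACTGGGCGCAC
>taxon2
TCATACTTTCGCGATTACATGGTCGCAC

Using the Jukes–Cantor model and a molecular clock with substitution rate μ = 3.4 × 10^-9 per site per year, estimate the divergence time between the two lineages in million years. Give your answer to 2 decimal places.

81.83

The sequences differ at 11 of 28 sites, so p = 11/28 ≈ 0.392857.
d = −(3/4) ln(1 − 4p/3) = −0.75 ln(1 − 0.523809) = −0.75 ln(0.476191)
  = −0.75 × (-0.741936) = 0.556452 substitutions/site.
Under a molecular clock d = 2μt, so t = d/(2μ) = 0.556452 / (2 × 3.4 × 10^-9) = 81.83 million years.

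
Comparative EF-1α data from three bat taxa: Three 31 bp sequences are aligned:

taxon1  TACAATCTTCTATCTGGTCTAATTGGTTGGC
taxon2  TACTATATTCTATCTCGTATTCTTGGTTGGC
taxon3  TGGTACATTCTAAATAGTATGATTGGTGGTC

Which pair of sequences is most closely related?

taxon1 and taxon2

taxon1–taxon2: 6/31 differ, p = 0.194, d = 0.224.
taxon1–taxon3: 12/31 differ, p = 0.387, d = 0.544.
taxon2–taxon3: 10/31 differ, p = 0.323, d = 0.422.
The smallest distance is between taxon1 and taxon2.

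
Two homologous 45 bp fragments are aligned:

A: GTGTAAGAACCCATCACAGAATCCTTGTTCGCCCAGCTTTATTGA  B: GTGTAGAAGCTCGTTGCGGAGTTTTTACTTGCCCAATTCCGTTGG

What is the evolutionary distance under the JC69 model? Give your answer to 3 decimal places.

0.673

The sequences differ at 20 of 45 sites, so p = 20/45 ≈ 0.444444.
d = −(3/4) ln(1 − 4p/3) = −0.75 ln(1 − 0.592592) = −0.75 ln(0.407408)
  = −0.75 × (-0.897940) = 0.673455 substitutions/site.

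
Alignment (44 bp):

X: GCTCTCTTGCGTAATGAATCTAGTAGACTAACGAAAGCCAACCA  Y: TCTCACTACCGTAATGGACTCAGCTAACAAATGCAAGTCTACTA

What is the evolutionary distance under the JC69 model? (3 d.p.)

The sequences differ at 17 of 44 sites, so p = 17/44 ≈ 0.386364.
d = −(3/4) ln(1 − 4p/3) = −0.75 ln(1 − 0.515152) = −0.75 ln(0.484848)
  = −0.75 × (-0.723920) = 0.542940 substitutions/site.

0.543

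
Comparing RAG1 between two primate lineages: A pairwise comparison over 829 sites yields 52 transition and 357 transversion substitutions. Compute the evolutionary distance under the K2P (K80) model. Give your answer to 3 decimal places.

P = 52/829 ≈ 0.062726 and Q = 357/829 ≈ 0.430639.
Under the Kimura two-parameter model, d = −½ ln(1 − 2P − Q) − ¼ ln(1 − 2Q).
1 − 2P − Q = 0.443909, giving −½ ln(0.443909) = 0.406068.
1 − 2Q = 0.138722, giving −¼ ln(0.138722) = 0.493821.
d = 0.406068 + 0.493821 = 0.899889.

0.900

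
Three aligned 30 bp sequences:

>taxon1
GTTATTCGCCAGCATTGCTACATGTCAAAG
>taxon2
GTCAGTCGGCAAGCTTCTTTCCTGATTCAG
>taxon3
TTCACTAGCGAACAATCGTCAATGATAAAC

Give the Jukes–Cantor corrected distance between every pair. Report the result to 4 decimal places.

taxon1–taxon2: 14/30 sites differ → p ≈ 0.466667, d = −0.75 ln(1 − 0.622223) = 0.730088 ≈ 0.7301.
taxon1–taxon3: 14/30 sites differ → p ≈ 0.466667, d = −0.75 ln(1 − 0.622223) = 0.730088 ≈ 0.7301.
taxon2–taxon3: 15/30 sites differ → p = 0.5, d = −0.75 ln(1 − 0.666667) = 0.823960 ≈ 0.8240.

d(taxon1,taxon2) = 0.7301, d(taxon1,taxon3) = 0.7301, d(taxon2,taxon3) = 0.8240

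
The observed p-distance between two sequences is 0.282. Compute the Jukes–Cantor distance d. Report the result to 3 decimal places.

d = −(3/4) ln(1 − 4p/3) = −0.75 ln(1 − 0.376) = −0.75 ln(0.624)
  = −0.75 × (-0.471605) = 0.353704 substitutions/site.

0.354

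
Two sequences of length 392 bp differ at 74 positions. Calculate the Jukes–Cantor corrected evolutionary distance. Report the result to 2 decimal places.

p = 74/392 ≈ 0.188776.
d = −(3/4) ln(1 − 4p/3) = −0.75 ln(1 − 0.251701) = −0.75 ln(0.748299)
  = −0.75 × (-0.289953) = 0.217465 substitutions/site.

0.22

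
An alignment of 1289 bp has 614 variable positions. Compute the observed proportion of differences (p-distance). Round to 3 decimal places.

0.476

p = 614/1289 = 0.476338… ≈ 0.476 (to 3 d.p.).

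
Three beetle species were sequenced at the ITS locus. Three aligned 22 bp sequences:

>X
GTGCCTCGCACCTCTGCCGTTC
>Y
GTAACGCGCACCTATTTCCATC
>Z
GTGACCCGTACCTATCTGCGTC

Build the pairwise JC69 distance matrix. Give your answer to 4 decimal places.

d(X,Y) = 0.4975, d(X,Z) = 0.5913, d(Y,Z) = 0.3390

X–Y: 8/22 sites differ → p ≈ 0.363636, d = −0.75 ln(1 − 0.484848) = 0.497470 ≈ 0.4975.
X–Z: 9/22 sites differ → p ≈ 0.409091, d = −0.75 ln(1 − 0.545455) = 0.591344 ≈ 0.5913.
Y–Z: 6/22 sites differ → p ≈ 0.272727, d = −0.75 ln(1 − 0.363636) = 0.338988 ≈ 0.3390.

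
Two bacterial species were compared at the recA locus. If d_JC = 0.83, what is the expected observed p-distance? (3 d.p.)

p = (3/4)(1 − e^(−4d/3)) = 0.75 × (1 − e^(-1.106667)) = 0.75 × (1 − 0.330659) = 0.502006.

0.502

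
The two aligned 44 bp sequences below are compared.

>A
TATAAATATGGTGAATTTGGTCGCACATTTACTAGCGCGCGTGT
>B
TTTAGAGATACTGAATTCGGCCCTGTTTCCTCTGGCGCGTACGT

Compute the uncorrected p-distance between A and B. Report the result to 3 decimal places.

The sequences differ at 19 of 44 positions.
p = 19/44 = 0.431818… ≈ 0.432 (to 3 d.p.).

0.432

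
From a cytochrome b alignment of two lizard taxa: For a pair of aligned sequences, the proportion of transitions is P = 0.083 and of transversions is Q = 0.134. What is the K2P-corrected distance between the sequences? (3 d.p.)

0.256

Under the Kimura two-parameter model, d = −½ ln(1 − 2P − Q) − ¼ ln(1 − 2Q).
1 − 2P − Q = 0.7, giving −½ ln(0.7) = 0.178337.
1 − 2Q = 0.732, giving −¼ ln(0.732) = 0.077994.
d = 0.178337 + 0.077994 = 0.256331.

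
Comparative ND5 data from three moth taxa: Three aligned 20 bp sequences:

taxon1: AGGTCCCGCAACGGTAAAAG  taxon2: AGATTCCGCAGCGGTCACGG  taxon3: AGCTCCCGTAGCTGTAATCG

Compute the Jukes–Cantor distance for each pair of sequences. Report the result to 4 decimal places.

d(taxon1,taxon2) = 0.3831, d(taxon1,taxon3) = 0.3831, d(taxon2,taxon3) = 0.4715

taxon1–taxon2: 6/20 sites differ → p = 0.3, d = −0.75 ln(1 − 0.4) = 0.383119 ≈ 0.3831.
taxon1–taxon3: 6/20 sites differ → p = 0.3, d = −0.75 ln(1 − 0.4) = 0.383119 ≈ 0.3831.
taxon2–taxon3: 7/20 sites differ → p = 0.35, d = −0.75 ln(1 − 0.466667) = 0.471457 ≈ 0.4715.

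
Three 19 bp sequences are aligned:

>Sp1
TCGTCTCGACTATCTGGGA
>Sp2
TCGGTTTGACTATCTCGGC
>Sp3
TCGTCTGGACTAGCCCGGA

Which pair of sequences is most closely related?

Sp1 and Sp3

Sp1–Sp2: 5/19 differ, p = 0.263, d = 0.324.
Sp1–Sp3: 4/19 differ, p = 0.211, d = 0.247.
Sp2–Sp3: 6/19 differ, p = 0.316, d = 0.410.
The smallest distance is between Sp1 and Sp3.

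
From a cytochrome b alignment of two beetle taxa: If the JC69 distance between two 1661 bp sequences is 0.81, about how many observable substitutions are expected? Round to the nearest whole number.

Invert JC69: p = (3/4)(1 − e^(−4d/3)) = 0.75 × (1 − e^(-1.08)) = 0.75 × (1 − 0.339596) = 0.495303.
Expected differing sites = pL ≈ 0.495303 × 1661 = 822.698283 ≈ 823.

823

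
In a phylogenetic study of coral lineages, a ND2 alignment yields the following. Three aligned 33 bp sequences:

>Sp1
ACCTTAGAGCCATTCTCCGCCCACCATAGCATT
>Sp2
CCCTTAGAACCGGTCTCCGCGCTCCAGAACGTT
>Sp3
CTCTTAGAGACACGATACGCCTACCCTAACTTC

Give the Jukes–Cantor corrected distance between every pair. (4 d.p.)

Sp1–Sp2: 9/33 sites differ → p ≈ 0.272727, d = −0.75 ln(1 − 0.363636) = 0.338988 ≈ 0.3390.
Sp1–Sp3: 12/33 sites differ → p ≈ 0.363636, d = −0.75 ln(1 − 0.484848) = 0.497470 ≈ 0.4975.
Sp2–Sp3: 15/33 sites differ → p ≈ 0.454545, d = −0.75 ln(1 − 0.60606) = 0.698667 ≈ 0.6987.

d(Sp1,Sp2) = 0.3390, d(Sp1,Sp3) = 0.4975, d(Sp2,Sp3) = 0.6987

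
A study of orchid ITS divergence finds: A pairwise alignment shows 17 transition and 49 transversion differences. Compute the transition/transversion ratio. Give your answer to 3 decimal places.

0.347

R = 17/49 = 0.346938… ≈ 0.347 (to 3 d.p.).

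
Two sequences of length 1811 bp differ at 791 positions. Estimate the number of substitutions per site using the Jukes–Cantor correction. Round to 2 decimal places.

p = 791/1811 ≈ 0.436775.
d = −(3/4) ln(1 − 4p/3) = −0.75 ln(1 − 0.582367) = −0.75 ln(0.417633)
  = −0.75 × (-0.873152) = 0.654864 substitutions/site.

0.65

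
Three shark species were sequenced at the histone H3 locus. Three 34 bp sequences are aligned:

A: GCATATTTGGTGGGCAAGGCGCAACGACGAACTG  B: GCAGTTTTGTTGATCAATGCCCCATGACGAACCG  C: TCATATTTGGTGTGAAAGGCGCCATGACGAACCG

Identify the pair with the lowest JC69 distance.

A and C

A–B: 10/34 differ, p = 0.294, d = 0.373.
A–C: 6/34 differ, p = 0.176, d = 0.201.
B–C: 9/34 differ, p = 0.265, d = 0.326.
The smallest distance is between A and C.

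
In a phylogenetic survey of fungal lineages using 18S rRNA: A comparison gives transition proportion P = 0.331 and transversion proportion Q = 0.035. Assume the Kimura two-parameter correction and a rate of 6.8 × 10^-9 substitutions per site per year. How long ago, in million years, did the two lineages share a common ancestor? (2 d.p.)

Under the Kimura two-parameter model, d = −½ ln(1 − 2P − Q) − ¼ ln(1 − 2Q).
1 − 2P − Q = 0.303, giving −½ ln(0.303) = 0.597011.
1 − 2Q = 0.93, giving −¼ ln(0.93) = 0.018143.
d = 0.597011 + 0.018143 = 0.615154.
Under a molecular clock d = 2μt, so t = d/(2μ) = 0.615154 / (2 × 6.8 × 10^-9) = 45.23 million years.

45.23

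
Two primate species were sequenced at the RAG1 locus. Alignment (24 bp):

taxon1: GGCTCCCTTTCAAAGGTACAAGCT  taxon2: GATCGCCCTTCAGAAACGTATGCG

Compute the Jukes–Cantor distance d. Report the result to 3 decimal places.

The sequences differ at 13 of 24 sites, so p = 13/24 ≈ 0.541667.
d = −(3/4) ln(1 − 4p/3) = −0.75 ln(1 − 0.722223) = −0.75 ln(0.277777)
  = −0.75 × (-1.280937) = 0.960703 substitutions/site.

0.961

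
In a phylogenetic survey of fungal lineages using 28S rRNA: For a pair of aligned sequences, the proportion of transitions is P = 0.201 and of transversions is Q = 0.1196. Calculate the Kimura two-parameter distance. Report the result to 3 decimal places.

0.437

Under the Kimura two-parameter model, d = −½ ln(1 − 2P − Q) − ¼ ln(1 − 2Q).
1 − 2P − Q = 0.4784, giving −½ ln(0.4784) = 0.368654.
1 − 2Q = 0.7608, giving −¼ ln(0.7608) = 0.068346.
d = 0.368654 + 0.068346 = 0.437000.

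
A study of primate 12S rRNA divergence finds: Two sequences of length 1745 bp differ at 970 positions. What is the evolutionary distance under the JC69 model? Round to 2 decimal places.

1.01

p = 970/1745 ≈ 0.555874.
d = −(3/4) ln(1 − 4p/3) = −0.75 ln(1 − 0.741165) = −0.75 ln(0.258835)
  = −0.75 × (-1.351564) = 1.013673 substitutions/site.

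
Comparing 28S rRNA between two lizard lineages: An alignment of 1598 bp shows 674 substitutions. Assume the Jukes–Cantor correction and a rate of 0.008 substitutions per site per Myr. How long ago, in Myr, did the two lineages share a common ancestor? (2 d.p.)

38.74

p = 674/1598 ≈ 0.421777.
d = −(3/4) ln(1 − 4p/3) = −0.75 ln(1 − 0.562369) = −0.75 ln(0.437631)
  = −0.75 × (-0.826379) = 0.619784 substitutions/site.
Under a molecular clock d = 2μt, so t = d/(2μ) = 0.619784 / (2 × 0.008) = 38.74 Myr.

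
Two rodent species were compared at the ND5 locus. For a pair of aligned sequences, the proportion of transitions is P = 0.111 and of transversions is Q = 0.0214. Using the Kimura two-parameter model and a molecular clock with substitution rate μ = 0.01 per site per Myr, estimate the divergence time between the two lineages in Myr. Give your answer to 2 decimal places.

Under the Kimura two-parameter model, d = −½ ln(1 − 2P − Q) − ¼ ln(1 − 2Q).
1 − 2P − Q = 0.7566, giving −½ ln(0.7566) = 0.139460.
1 − 2Q = 0.9572, giving −¼ ln(0.9572) = 0.010936.
d = 0.139460 + 0.010936 = 0.150396.
Under a molecular clock d = 2μt, so t = d/(2μ) = 0.150396 / (2 × 0.01) = 7.52 Myr.

7.52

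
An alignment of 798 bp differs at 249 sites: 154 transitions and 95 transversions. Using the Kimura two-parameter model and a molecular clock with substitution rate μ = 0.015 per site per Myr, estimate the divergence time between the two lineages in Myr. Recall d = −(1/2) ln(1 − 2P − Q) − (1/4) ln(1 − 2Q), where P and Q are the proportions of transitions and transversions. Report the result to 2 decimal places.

13.99

P = 154/798 ≈ 0.192982 and Q = 95/798 ≈ 0.119048.
Under the Kimura two-parameter model, d = −½ ln(1 − 2P − Q) − ¼ ln(1 − 2Q).
1 − 2P − Q = 0.494988, giving −½ ln(0.494988) = 0.351611.
1 − 2Q = 0.761904, giving −¼ ln(0.761904) = 0.067984.
d = 0.351611 + 0.067984 = 0.419595.
Under a molecular clock d = 2μt, so t = d/(2μ) = 0.419595 / (2 × 0.015) = 13.99 Myr.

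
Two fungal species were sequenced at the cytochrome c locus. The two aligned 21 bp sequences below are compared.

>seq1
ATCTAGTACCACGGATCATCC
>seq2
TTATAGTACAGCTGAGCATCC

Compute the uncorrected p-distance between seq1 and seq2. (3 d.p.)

0.286

The sequences differ at 6 of 21 positions (sites 1, 3, 10, 11, 13, 16).
p = 6/21 = 0.285714… ≈ 0.286 (to 3 d.p.).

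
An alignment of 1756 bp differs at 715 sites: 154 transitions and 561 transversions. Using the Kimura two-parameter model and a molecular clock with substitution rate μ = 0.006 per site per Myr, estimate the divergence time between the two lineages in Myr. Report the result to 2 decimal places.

49.68

P = 154/1756 ≈ 0.087699 and Q = 561/1756 ≈ 0.319476.
Under the Kimura two-parameter model, d = −½ ln(1 − 2P − Q) − ¼ ln(1 − 2Q).
1 − 2P − Q = 0.505126, giving −½ ln(0.505126) = 0.341474.
1 − 2Q = 0.361048, giving −¼ ln(0.361048) = 0.254686.
d = 0.341474 + 0.254686 = 0.596160.
Under a molecular clock d = 2μt, so t = d/(2μ) = 0.596160 / (2 × 0.006) = 49.68 Myr.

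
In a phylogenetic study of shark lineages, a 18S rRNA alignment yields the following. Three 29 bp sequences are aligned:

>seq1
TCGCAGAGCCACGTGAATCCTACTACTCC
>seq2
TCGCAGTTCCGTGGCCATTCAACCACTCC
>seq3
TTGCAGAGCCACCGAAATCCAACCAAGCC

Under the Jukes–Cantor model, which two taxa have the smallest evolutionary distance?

seq1–seq2: 10/29 differ, p = 0.345, d = 0.462.
seq1–seq3: 8/29 differ, p = 0.276, d = 0.344.
seq2–seq3: 11/29 differ, p = 0.379, d = 0.529.
The smallest distance is between seq1 and seq3.

seq1 and seq3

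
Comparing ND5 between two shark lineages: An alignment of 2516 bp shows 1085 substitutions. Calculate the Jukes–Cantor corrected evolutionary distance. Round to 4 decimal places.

0.6417

p = 1085/2516 ≈ 0.43124.
d = −(3/4) ln(1 − 4p/3) = −0.75 ln(1 − 0.574987) = −0.75 ln(0.425013)
  = −0.75 × (-0.855636) = 0.641727 substitutions/site.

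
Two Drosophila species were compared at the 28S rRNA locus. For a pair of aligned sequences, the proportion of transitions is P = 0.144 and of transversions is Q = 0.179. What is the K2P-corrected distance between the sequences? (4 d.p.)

Under the Kimura two-parameter model, d = −½ ln(1 − 2P − Q) − ¼ ln(1 − 2Q).
1 − 2P − Q = 0.533, giving −½ ln(0.533) = 0.314617.
1 − 2Q = 0.642, giving −¼ ln(0.642) = 0.110792.
d = 0.314617 + 0.110792 = 0.425409.

0.4254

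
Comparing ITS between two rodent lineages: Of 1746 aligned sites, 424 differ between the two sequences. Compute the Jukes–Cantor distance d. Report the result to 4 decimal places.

0.2934

p = 424/1746 ≈ 0.242841.
d = −(3/4) ln(1 − 4p/3) = −0.75 ln(1 − 0.323788) = −0.75 ln(0.676212)
  = −0.75 × (-0.391249) = 0.293437 substitutions/site.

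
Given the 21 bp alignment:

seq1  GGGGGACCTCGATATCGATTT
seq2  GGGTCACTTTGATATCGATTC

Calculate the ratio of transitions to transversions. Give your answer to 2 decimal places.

1.50

Transitions are A↔G and C↔T; transversions are all other mismatches.
Transitions: 3. Transversions: 2.
R = 3/2 = 1.50.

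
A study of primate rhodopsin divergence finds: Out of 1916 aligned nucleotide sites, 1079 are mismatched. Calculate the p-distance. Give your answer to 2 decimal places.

0.56

p = 1079/1916 = 0.563152… ≈ 0.56 (to 2 d.p.).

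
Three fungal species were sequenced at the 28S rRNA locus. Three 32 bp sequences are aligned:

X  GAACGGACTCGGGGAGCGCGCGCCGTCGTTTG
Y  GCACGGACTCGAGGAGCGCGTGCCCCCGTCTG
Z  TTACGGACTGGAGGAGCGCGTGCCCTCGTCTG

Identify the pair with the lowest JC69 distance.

X–Y: 6/32 differ, p = 0.188, d = 0.216.
X–Z: 7/32 differ, p = 0.219, d = 0.259.
Y–Z: 4/32 differ, p = 0.125, d = 0.137.
The smallest distance is between Y and Z.

Y and Z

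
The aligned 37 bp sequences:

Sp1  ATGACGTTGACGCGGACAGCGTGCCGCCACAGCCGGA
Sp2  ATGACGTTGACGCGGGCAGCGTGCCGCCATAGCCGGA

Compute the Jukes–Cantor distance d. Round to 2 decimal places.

0.06

The sequences differ at 2 of 37 sites (16, 30), so p = 2/37 ≈ 0.054054.
d = −(3/4) ln(1 − 4p/3) = −0.75 ln(1 − 0.072072) = −0.75 ln(0.927928)
  = −0.75 × (-0.074801) = 0.056101 substitutions/site.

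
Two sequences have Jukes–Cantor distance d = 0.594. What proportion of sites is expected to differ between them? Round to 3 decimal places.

0.410

p = (3/4)(1 − e^(−4d/3)) = 0.75 × (1 − e^(-0.792)) = 0.75 × (1 − 0.452938) = 0.410297.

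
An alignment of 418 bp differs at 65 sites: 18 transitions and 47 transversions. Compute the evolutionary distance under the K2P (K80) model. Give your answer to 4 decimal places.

P = 18/418 ≈ 0.043062 and Q = 47/418 ≈ 0.11244.
Under the Kimura two-parameter model, d = −½ ln(1 − 2P − Q) − ¼ ln(1 − 2Q).
1 − 2P − Q = 0.801436, giving −½ ln(0.801436) = 0.110675.
1 − 2Q = 0.77512, giving −¼ ln(0.77512) = 0.063684.
d = 0.110675 + 0.063684 = 0.174359.

0.1744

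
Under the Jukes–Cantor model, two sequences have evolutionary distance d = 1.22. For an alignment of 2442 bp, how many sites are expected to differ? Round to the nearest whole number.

1471

Invert JC69: p = (3/4)(1 − e^(−4d/3)) = 0.75 × (1 − e^(-1.626667)) = 0.75 × (1 − 0.196584) = 0.602562.
Expected differing sites = pL ≈ 0.602562 × 2442 = 1471.456404 ≈ 1471.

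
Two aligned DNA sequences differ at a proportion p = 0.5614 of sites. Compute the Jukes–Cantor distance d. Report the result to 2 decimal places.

1.04

d = −(3/4) ln(1 − 4p/3) = −0.75 ln(1 − 0.748533) = −0.75 ln(0.251467)
  = −0.75 × (-1.380444) = 1.035333 substitutions/site.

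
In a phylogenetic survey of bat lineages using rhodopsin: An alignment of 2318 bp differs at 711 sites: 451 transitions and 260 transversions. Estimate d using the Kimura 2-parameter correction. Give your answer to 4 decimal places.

0.4114

P = 451/2318 ≈ 0.194564 and Q = 260/2318 ≈ 0.112166.
Under the Kimura two-parameter model, d = −½ ln(1 − 2P − Q) − ¼ ln(1 − 2Q).
1 − 2P − Q = 0.498706, giving −½ ln(0.498706) = 0.347869.
1 − 2Q = 0.775668, giving −¼ ln(0.775668) = 0.063508.
d = 0.347869 + 0.063508 = 0.411377.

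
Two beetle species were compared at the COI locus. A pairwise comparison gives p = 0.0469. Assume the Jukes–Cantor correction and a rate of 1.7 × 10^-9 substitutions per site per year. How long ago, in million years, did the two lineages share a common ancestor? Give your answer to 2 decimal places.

d = −(3/4) ln(1 − 4p/3) = −0.75 ln(1 − 0.062533) = −0.75 ln(0.937467)
  = −0.75 × (-0.064574) = 0.048431 substitutions/site.
Under a molecular clock d = 2μt, so t = d/(2μ) = 0.048431 / (2 × 1.7 × 10^-9) = 14.24 million years.

14.24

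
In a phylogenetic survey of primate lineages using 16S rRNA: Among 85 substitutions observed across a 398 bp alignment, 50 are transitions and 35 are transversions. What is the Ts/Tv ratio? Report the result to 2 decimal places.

R = 50/35 = 1.428571… ≈ 1.43 (to 2 d.p.).

1.43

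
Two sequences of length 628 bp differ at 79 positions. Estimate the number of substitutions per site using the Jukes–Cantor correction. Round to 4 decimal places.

p = 79/628 ≈ 0.125796.
d = −(3/4) ln(1 − 4p/3) = −0.75 ln(1 − 0.167728) = −0.75 ln(0.832272)
  = −0.75 × (-0.183596) = 0.137697 substitutions/site.

0.1377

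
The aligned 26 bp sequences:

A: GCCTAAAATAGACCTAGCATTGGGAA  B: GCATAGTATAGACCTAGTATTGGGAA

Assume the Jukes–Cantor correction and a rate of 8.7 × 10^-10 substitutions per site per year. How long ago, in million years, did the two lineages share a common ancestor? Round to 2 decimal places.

The sequences differ at 4 of 26 sites (3, 6, 7, 18), so p = 4/26 ≈ 0.153846.
d = −(3/4) ln(1 − 4p/3) = −0.75 ln(1 − 0.205128) = −0.75 ln(0.794872)
  = −0.75 × (-0.229574) = 0.172181 substitutions/site.
Under a molecular clock d = 2μt, so t = d/(2μ) = 0.172181 / (2 × 8.7 × 10^-10) = 98.95 million years.

98.95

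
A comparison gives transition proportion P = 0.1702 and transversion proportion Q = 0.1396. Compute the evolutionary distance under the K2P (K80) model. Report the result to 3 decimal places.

0.409

Under the Kimura two-parameter model, d = −½ ln(1 − 2P − Q) − ¼ ln(1 − 2Q).
1 − 2P − Q = 0.52, giving −½ ln(0.52) = 0.326963.
1 − 2Q = 0.7208, giving −¼ ln(0.7208) = 0.081848.
d = 0.326963 + 0.081848 = 0.408811.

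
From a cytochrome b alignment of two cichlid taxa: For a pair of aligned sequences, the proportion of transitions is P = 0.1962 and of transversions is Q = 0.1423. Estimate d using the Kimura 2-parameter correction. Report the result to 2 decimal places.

Under the Kimura two-parameter model, d = −½ ln(1 − 2P − Q) − ¼ ln(1 − 2Q).
1 − 2P − Q = 0.4653, giving −½ ln(0.4653) = 0.382536.
1 − 2Q = 0.7154, giving −¼ ln(0.7154) = 0.083728.
d = 0.382536 + 0.083728 = 0.466264.

0.47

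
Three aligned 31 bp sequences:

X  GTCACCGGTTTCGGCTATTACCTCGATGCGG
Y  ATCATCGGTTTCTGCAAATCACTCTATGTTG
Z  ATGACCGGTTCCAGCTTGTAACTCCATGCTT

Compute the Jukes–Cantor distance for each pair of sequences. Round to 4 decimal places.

X–Y: 10/31 sites differ → p ≈ 0.322581, d = −0.75 ln(1 − 0.430108) = 0.421731 ≈ 0.4217.
X–Z: 10/31 sites differ → p ≈ 0.322581, d = −0.75 ln(1 − 0.430108) = 0.421731 ≈ 0.4217.
Y–Z: 11/31 sites differ → p ≈ 0.354839, d = −0.75 ln(1 − 0.473119) = 0.480585 ≈ 0.4806.

d(X,Y) = 0.4217, d(X,Z) = 0.4217, d(Y,Z) = 0.4806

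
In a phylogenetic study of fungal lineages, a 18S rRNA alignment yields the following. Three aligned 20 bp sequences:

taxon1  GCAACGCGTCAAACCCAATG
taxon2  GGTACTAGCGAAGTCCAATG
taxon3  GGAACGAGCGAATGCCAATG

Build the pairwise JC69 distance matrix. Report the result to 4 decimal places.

d(taxon1,taxon2) = 0.5716, d(taxon1,taxon3) = 0.3831, d(taxon2,taxon3) = 0.2326

taxon1–taxon2: 8/20 sites differ → p = 0.4, d = −0.75 ln(1 − 0.533333) = 0.571605 ≈ 0.5716.
taxon1–taxon3: 6/20 sites differ → p = 0.3, d = −0.75 ln(1 − 0.4) = 0.383119 ≈ 0.3831.
taxon2–taxon3: 4/20 sites differ → p = 0.2, d = −0.75 ln(1 − 0.266667) = 0.232617 ≈ 0.2326.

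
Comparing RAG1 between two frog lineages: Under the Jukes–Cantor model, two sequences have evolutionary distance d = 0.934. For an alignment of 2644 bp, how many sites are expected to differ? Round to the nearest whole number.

1412

Invert JC69: p = (3/4)(1 − e^(−4d/3)) = 0.75 × (1 − e^(-1.245333)) = 0.75 × (1 − 0.287845) = 0.534116.
Expected differing sites = pL ≈ 0.534116 × 2644 = 1412.202704 ≈ 1412.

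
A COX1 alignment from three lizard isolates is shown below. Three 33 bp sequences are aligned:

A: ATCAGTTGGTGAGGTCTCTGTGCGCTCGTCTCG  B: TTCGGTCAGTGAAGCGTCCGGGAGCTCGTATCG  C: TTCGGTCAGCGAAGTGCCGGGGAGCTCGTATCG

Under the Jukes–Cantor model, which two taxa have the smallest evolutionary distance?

A–B: 11/33 differ, p = 0.333, d = 0.441.
A–C: 12/33 differ, p = 0.364, d = 0.497.
B–C: 4/33 differ, p = 0.121, d = 0.132.
The smallest distance is between B and C.

B and C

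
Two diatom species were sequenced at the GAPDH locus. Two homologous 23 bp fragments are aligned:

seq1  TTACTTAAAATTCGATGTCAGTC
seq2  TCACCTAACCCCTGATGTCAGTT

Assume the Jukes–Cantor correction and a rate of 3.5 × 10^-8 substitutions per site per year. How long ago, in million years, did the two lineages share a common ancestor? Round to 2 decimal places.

6.68

The sequences differ at 8 of 23 sites (2, 5, 9, 10, 11, 12, 13, 23), so p = 8/23 ≈ 0.347826.
d = −(3/4) ln(1 − 4p/3) = −0.75 ln(1 − 0.463768) = −0.75 ln(0.536232)
  = −0.75 × (-0.623188) = 0.467391 substitutions/site.
Under a molecular clock d = 2μt, so t = d/(2μ) = 0.467391 / (2 × 3.5 × 10^-8) = 6.68 million years.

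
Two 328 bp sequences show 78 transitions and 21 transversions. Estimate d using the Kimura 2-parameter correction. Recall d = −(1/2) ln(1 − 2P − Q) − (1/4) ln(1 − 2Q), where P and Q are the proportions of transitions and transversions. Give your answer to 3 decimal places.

0.422

P = 78/328 ≈ 0.237805 and Q = 21/328 ≈ 0.064024.
Under the Kimura two-parameter model, d = −½ ln(1 − 2P − Q) − ¼ ln(1 − 2Q).
1 − 2P − Q = 0.460366, giving −½ ln(0.460366) = 0.387867.
1 − 2Q = 0.871952, giving −¼ ln(0.871952) = 0.034255.
d = 0.387867 + 0.034255 = 0.422122.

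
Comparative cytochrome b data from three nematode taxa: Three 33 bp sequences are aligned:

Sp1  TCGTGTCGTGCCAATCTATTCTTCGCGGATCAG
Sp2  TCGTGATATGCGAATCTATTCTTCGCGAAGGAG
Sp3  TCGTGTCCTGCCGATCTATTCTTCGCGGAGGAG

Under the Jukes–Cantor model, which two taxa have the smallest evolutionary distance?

Sp1–Sp2: 7/33 differ, p = 0.212, d = 0.249.
Sp1–Sp3: 4/33 differ, p = 0.121, d = 0.132.
Sp2–Sp3: 6/33 differ, p = 0.182, d = 0.208.
The smallest distance is between Sp1 and Sp3.

Sp1 and Sp3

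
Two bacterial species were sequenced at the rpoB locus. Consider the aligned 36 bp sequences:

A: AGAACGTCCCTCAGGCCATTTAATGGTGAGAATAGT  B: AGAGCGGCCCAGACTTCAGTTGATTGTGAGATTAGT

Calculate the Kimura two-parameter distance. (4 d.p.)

Of 36 sites, 3 differences are transitions and 8 are transversions, so P = 3/36 ≈ 0.083333 and Q = 8/36 ≈ 0.222222.
Under the Kimura two-parameter model, d = −½ ln(1 − 2P − Q) − ¼ ln(1 − 2Q).
1 − 2P − Q = 0.611112, giving −½ ln(0.611112) = 0.246238.
1 − 2Q = 0.555556, giving −¼ ln(0.555556) = 0.146946.
d = 0.246238 + 0.146946 = 0.393184.

0.3932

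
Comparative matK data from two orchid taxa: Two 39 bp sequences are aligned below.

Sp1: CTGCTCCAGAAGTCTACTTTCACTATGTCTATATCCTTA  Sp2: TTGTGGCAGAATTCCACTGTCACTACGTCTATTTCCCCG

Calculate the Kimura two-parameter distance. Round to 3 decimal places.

Of 39 sites, 7 differences are transitions and 5 are transversions, so P = 7/39 ≈ 0.179487 and Q = 5/39 ≈ 0.128205.
Under the Kimura two-parameter model, d = −½ ln(1 − 2P − Q) − ¼ ln(1 − 2Q).
1 − 2P − Q = 0.512821, giving −½ ln(0.512821) = 0.333914.
1 − 2Q = 0.74359, giving −¼ ln(0.74359) = 0.074066.
d = 0.333914 + 0.074066 = 0.407980.

0.408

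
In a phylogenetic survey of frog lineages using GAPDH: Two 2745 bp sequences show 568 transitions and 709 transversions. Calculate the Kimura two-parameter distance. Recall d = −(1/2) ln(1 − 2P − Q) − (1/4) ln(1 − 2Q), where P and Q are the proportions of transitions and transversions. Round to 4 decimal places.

0.7393

P = 568/2745 ≈ 0.206922 and Q = 709/2745 ≈ 0.258288.
Under the Kimura two-parameter model, d = −½ ln(1 − 2P − Q) − ¼ ln(1 − 2Q).
1 − 2P − Q = 0.327868, giving −½ ln(0.327868) = 0.557572.
1 − 2Q = 0.483424, giving −¼ ln(0.483424) = 0.181715.
d = 0.557572 + 0.181715 = 0.739287.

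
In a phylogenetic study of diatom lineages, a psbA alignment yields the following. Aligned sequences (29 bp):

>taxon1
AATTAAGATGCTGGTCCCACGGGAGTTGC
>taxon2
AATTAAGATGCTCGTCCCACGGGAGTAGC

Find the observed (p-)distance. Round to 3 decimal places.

0.069

The sequences differ at 2 of 29 positions (sites 13, 27).
p = 2/29 = 0.068965… ≈ 0.069 (to 3 d.p.).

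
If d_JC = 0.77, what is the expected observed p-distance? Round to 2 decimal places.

p = (3/4)(1 − e^(−4d/3)) = 0.75 × (1 − e^(-1.026667)) = 0.75 × (1 − 0.358199) = 0.481351.

0.48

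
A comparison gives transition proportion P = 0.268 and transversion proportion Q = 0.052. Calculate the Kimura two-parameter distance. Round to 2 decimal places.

0.47

Under the Kimura two-parameter model, d = −½ ln(1 − 2P − Q) − ¼ ln(1 − 2Q).
1 − 2P − Q = 0.412, giving −½ ln(0.412) = 0.443366.
1 − 2Q = 0.896, giving −¼ ln(0.896) = 0.027454.
d = 0.443366 + 0.027454 = 0.470820.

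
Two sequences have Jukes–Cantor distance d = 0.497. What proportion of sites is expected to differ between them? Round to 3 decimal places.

p = (3/4)(1 − e^(−4d/3)) = 0.75 × (1 − e^(-0.662667)) = 0.75 × (1 − 0.515475) = 0.363394.

0.363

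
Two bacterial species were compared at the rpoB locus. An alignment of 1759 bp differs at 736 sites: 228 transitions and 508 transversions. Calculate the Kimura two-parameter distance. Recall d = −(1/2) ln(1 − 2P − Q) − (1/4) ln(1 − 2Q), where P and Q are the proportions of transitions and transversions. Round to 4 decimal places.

0.6125

P = 228/1759 ≈ 0.129619 and Q = 508/1759 ≈ 0.2888.
Under the Kimura two-parameter model, d = −½ ln(1 − 2P − Q) − ¼ ln(1 − 2Q).
1 − 2P − Q = 0.451962, giving −½ ln(0.451962) = 0.397079.
1 − 2Q = 0.4224, giving −¼ ln(0.4224) = 0.215451.
d = 0.397079 + 0.215451 = 0.612530.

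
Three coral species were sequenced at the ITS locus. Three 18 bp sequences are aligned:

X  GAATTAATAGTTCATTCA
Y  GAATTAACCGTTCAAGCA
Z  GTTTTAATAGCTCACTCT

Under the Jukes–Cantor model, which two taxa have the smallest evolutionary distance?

X–Y: 4/18 differ, p = 0.222, d = 0.264.
X–Z: 5/18 differ, p = 0.278, d = 0.347.
Y–Z: 8/18 differ, p = 0.444, d = 0.673.
The smallest distance is between X and Y.

X and Y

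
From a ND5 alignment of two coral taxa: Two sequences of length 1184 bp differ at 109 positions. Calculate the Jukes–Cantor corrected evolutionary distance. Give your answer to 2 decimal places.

p = 109/1184 ≈ 0.092061.
d = −(3/4) ln(1 − 4p/3) = −0.75 ln(1 − 0.122748) = −0.75 ln(0.877252)
  = −0.75 × (-0.130961) = 0.098221 substitutions/site.

0.10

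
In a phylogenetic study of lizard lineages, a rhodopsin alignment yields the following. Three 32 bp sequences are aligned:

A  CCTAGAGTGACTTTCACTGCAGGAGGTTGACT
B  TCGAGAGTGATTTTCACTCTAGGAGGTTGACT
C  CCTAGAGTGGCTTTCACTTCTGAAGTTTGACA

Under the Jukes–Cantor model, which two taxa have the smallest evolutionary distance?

A–B: 5/32 differ, p = 0.156, d = 0.175.
A–C: 6/32 differ, p = 0.188, d = 0.216.
B–C: 10/32 differ, p = 0.313, d = 0.404.
The smallest distance is between A and B.

A and B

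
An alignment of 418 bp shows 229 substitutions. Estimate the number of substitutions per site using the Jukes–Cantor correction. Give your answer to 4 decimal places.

p = 229/418 ≈ 0.547847.
d = −(3/4) ln(1 − 4p/3) = −0.75 ln(1 − 0.730463) = −0.75 ln(0.269537)
  = −0.75 × (-1.311050) = 0.983288 substitutions/site.

0.9833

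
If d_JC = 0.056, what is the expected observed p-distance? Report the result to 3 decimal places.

0.054

p = (3/4)(1 − e^(−4d/3)) = 0.75 × (1 − e^(-0.074667)) = 0.75 × (1 − 0.928052) = 0.053961.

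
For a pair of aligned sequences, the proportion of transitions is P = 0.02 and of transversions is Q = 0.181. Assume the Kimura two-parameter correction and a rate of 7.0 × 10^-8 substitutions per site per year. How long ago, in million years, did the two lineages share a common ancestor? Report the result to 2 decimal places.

Under the Kimura two-parameter model, d = −½ ln(1 − 2P − Q) − ¼ ln(1 − 2Q).
1 − 2P − Q = 0.779, giving −½ ln(0.779) = 0.124872.
1 − 2Q = 0.638, giving −¼ ln(0.638) = 0.112354.
d = 0.124872 + 0.112354 = 0.237226.
Under a molecular clock d = 2μt, so t = d/(2μ) = 0.237226 / (2 × 7.0 × 10^-8) = 1.69 million years.

1.69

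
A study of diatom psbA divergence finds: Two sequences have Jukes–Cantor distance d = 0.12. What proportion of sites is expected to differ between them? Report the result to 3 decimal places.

p = (3/4)(1 − e^(−4d/3)) = 0.75 × (1 − e^(-0.16)) = 0.75 × (1 − 0.852144) = 0.110892.

0.111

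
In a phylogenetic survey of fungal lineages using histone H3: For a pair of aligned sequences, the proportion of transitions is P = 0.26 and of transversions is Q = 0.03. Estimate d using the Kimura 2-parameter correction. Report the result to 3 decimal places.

Under the Kimura two-parameter model, d = −½ ln(1 − 2P − Q) − ¼ ln(1 − 2Q).
1 − 2P − Q = 0.45, giving −½ ln(0.45) = 0.399254.
1 − 2Q = 0.94, giving −¼ ln(0.94) = 0.015469.
d = 0.399254 + 0.015469 = 0.414723.

0.415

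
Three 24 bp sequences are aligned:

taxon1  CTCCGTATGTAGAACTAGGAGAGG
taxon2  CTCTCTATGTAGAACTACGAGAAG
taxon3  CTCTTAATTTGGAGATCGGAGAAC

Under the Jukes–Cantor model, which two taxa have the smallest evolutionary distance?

taxon1–taxon2: 4/24 differ, p = 0.167, d = 0.188.
taxon1–taxon3: 10/24 differ, p = 0.417, d = 0.608.
taxon2–taxon3: 9/24 differ, p = 0.375, d = 0.520.
The smallest distance is between taxon1 and taxon2.

taxon1 and taxon2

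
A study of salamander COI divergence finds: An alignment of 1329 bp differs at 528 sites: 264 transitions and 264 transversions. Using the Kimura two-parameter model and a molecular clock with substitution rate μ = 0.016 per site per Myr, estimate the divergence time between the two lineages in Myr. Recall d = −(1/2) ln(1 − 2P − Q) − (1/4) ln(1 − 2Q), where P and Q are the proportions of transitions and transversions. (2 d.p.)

P = 264/1329 ≈ 0.198646 and Q = 264/1329 ≈ 0.198646.
Under the Kimura two-parameter model, d = −½ ln(1 − 2P − Q) − ¼ ln(1 − 2Q).
1 − 2P − Q = 0.404062, giving −½ ln(0.404062) = 0.453093.
1 − 2Q = 0.602708, giving −¼ ln(0.602708) = 0.126581.
d = 0.453093 + 0.126581 = 0.579674.
Under a molecular clock d = 2μt, so t = d/(2μ) = 0.579674 / (2 × 0.016) = 18.11 Myr.

18.11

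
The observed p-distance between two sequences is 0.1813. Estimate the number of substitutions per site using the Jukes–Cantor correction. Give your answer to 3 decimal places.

0.208

d = −(3/4) ln(1 − 4p/3) = −0.75 ln(1 − 0.241733) = −0.75 ln(0.758267)
  = −0.75 × (-0.276720) = 0.207540 substitutions/site.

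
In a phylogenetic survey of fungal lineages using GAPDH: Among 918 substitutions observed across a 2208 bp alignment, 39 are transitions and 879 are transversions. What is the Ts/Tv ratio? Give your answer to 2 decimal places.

0.04

R = 39/879 = 0.044368… ≈ 0.04 (to 2 d.p.).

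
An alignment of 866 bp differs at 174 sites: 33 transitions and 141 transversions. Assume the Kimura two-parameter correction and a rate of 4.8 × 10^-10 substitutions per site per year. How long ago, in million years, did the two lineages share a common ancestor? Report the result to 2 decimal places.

244.87

P = 33/866 ≈ 0.038106 and Q = 141/866 ≈ 0.162818.
Under the Kimura two-parameter model, d = −½ ln(1 − 2P − Q) − ¼ ln(1 − 2Q).
1 − 2P − Q = 0.76097, giving −½ ln(0.76097) = 0.136581.
1 − 2Q = 0.674364, giving −¼ ln(0.674364) = 0.098496.
d = 0.136581 + 0.098496 = 0.235077.
Under a molecular clock d = 2μt, so t = d/(2μ) = 0.235077 / (2 × 4.8 × 10^-10) = 244.87 million years.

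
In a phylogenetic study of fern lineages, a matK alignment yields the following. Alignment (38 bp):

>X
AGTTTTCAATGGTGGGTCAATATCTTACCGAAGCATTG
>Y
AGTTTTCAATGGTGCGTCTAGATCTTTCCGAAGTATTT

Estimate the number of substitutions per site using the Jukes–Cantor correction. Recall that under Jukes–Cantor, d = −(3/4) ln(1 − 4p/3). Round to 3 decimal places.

The sequences differ at 6 of 38 sites (15, 19, 21, 27, 34, 38), so p = 6/38 ≈ 0.157895.
d = −(3/4) ln(1 − 4p/3) = −0.75 ln(1 − 0.210527) = −0.75 ln(0.789473)
  = −0.75 × (-0.236390) = 0.177293 substitutions/site.

0.177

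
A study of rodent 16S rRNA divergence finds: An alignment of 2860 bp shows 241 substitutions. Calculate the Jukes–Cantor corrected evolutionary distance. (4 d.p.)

p = 241/2860 ≈ 0.084266.
d = −(3/4) ln(1 − 4p/3) = −0.75 ln(1 − 0.112355) = −0.75 ln(0.887645)
  = −0.75 × (-0.119183) = 0.089387 substitutions/site.

0.0894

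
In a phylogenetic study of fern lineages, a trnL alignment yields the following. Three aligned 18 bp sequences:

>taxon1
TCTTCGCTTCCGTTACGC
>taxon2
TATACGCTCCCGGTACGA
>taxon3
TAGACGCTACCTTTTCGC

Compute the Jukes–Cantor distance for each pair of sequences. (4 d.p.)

d(taxon1,taxon2) = 0.3470, d(taxon1,taxon3) = 0.4408, d(taxon2,taxon3) = 0.4408

taxon1–taxon2: 5/18 sites differ → p ≈ 0.277778, d = −0.75 ln(1 − 0.370371) = 0.346968 ≈ 0.3470.
taxon1–taxon3: 6/18 sites differ → p ≈ 0.333333, d = −0.75 ln(1 − 0.444444) = 0.440839 ≈ 0.4408.
taxon2–taxon3: 6/18 sites differ → p ≈ 0.333333, d = −0.75 ln(1 − 0.444444) = 0.440839 ≈ 0.4408.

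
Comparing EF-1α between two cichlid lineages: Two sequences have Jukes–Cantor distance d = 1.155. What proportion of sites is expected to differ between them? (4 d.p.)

p = (3/4)(1 − e^(−4d/3)) = 0.75 × (1 − e^(-1.54)) = 0.75 × (1 − 0.214381) = 0.589214.

0.5892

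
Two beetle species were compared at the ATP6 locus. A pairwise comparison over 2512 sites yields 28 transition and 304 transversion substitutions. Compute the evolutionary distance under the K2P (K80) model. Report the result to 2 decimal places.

0.15

P = 28/2512 ≈ 0.011146 and Q = 304/2512 ≈ 0.121019.
Under the Kimura two-parameter model, d = −½ ln(1 − 2P − Q) − ¼ ln(1 − 2Q).
1 − 2P − Q = 0.856689, giving −½ ln(0.856689) = 0.077340.
1 − 2Q = 0.757962, giving −¼ ln(0.757962) = 0.069281.
d = 0.077340 + 0.069281 = 0.146621.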